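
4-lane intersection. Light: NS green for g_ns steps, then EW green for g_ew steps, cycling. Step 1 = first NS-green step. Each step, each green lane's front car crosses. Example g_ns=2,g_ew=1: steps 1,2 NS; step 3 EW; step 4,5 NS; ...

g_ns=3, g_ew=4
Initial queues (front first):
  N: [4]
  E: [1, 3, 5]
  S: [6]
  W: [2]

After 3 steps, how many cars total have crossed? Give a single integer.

Step 1 [NS]: N:car4-GO,E:wait,S:car6-GO,W:wait | queues: N=0 E=3 S=0 W=1
Step 2 [NS]: N:empty,E:wait,S:empty,W:wait | queues: N=0 E=3 S=0 W=1
Step 3 [NS]: N:empty,E:wait,S:empty,W:wait | queues: N=0 E=3 S=0 W=1
Cars crossed by step 3: 2

Answer: 2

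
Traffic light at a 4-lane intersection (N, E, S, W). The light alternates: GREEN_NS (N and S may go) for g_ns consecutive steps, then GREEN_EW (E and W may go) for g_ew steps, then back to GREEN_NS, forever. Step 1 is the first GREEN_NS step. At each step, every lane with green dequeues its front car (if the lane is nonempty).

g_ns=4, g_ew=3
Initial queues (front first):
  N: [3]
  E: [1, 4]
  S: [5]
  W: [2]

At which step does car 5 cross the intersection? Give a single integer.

Step 1 [NS]: N:car3-GO,E:wait,S:car5-GO,W:wait | queues: N=0 E=2 S=0 W=1
Step 2 [NS]: N:empty,E:wait,S:empty,W:wait | queues: N=0 E=2 S=0 W=1
Step 3 [NS]: N:empty,E:wait,S:empty,W:wait | queues: N=0 E=2 S=0 W=1
Step 4 [NS]: N:empty,E:wait,S:empty,W:wait | queues: N=0 E=2 S=0 W=1
Step 5 [EW]: N:wait,E:car1-GO,S:wait,W:car2-GO | queues: N=0 E=1 S=0 W=0
Step 6 [EW]: N:wait,E:car4-GO,S:wait,W:empty | queues: N=0 E=0 S=0 W=0
Car 5 crosses at step 1

1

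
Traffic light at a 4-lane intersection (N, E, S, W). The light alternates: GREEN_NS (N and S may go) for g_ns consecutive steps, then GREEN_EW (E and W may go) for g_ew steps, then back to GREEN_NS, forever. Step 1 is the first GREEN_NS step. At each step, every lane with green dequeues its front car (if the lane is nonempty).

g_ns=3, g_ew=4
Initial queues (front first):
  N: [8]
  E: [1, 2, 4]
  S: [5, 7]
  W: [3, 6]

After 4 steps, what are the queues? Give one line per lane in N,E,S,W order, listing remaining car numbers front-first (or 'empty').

Step 1 [NS]: N:car8-GO,E:wait,S:car5-GO,W:wait | queues: N=0 E=3 S=1 W=2
Step 2 [NS]: N:empty,E:wait,S:car7-GO,W:wait | queues: N=0 E=3 S=0 W=2
Step 3 [NS]: N:empty,E:wait,S:empty,W:wait | queues: N=0 E=3 S=0 W=2
Step 4 [EW]: N:wait,E:car1-GO,S:wait,W:car3-GO | queues: N=0 E=2 S=0 W=1

N: empty
E: 2 4
S: empty
W: 6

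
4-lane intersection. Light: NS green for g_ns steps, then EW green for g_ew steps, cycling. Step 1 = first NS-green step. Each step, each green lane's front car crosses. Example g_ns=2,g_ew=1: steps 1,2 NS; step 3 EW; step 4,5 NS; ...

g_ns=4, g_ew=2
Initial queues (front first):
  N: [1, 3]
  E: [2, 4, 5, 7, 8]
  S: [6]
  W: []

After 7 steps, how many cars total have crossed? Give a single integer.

Answer: 5

Derivation:
Step 1 [NS]: N:car1-GO,E:wait,S:car6-GO,W:wait | queues: N=1 E=5 S=0 W=0
Step 2 [NS]: N:car3-GO,E:wait,S:empty,W:wait | queues: N=0 E=5 S=0 W=0
Step 3 [NS]: N:empty,E:wait,S:empty,W:wait | queues: N=0 E=5 S=0 W=0
Step 4 [NS]: N:empty,E:wait,S:empty,W:wait | queues: N=0 E=5 S=0 W=0
Step 5 [EW]: N:wait,E:car2-GO,S:wait,W:empty | queues: N=0 E=4 S=0 W=0
Step 6 [EW]: N:wait,E:car4-GO,S:wait,W:empty | queues: N=0 E=3 S=0 W=0
Step 7 [NS]: N:empty,E:wait,S:empty,W:wait | queues: N=0 E=3 S=0 W=0
Cars crossed by step 7: 5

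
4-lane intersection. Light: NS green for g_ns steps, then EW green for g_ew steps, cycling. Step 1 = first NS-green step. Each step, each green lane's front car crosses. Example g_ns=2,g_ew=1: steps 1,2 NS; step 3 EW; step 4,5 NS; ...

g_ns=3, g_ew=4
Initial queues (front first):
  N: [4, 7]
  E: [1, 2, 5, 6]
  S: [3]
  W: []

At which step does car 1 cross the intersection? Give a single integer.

Step 1 [NS]: N:car4-GO,E:wait,S:car3-GO,W:wait | queues: N=1 E=4 S=0 W=0
Step 2 [NS]: N:car7-GO,E:wait,S:empty,W:wait | queues: N=0 E=4 S=0 W=0
Step 3 [NS]: N:empty,E:wait,S:empty,W:wait | queues: N=0 E=4 S=0 W=0
Step 4 [EW]: N:wait,E:car1-GO,S:wait,W:empty | queues: N=0 E=3 S=0 W=0
Step 5 [EW]: N:wait,E:car2-GO,S:wait,W:empty | queues: N=0 E=2 S=0 W=0
Step 6 [EW]: N:wait,E:car5-GO,S:wait,W:empty | queues: N=0 E=1 S=0 W=0
Step 7 [EW]: N:wait,E:car6-GO,S:wait,W:empty | queues: N=0 E=0 S=0 W=0
Car 1 crosses at step 4

4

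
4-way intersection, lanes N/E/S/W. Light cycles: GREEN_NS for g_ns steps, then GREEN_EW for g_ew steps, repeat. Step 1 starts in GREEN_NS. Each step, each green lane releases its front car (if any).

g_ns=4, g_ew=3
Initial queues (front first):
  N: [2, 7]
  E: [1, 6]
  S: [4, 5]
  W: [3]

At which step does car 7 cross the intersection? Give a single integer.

Step 1 [NS]: N:car2-GO,E:wait,S:car4-GO,W:wait | queues: N=1 E=2 S=1 W=1
Step 2 [NS]: N:car7-GO,E:wait,S:car5-GO,W:wait | queues: N=0 E=2 S=0 W=1
Step 3 [NS]: N:empty,E:wait,S:empty,W:wait | queues: N=0 E=2 S=0 W=1
Step 4 [NS]: N:empty,E:wait,S:empty,W:wait | queues: N=0 E=2 S=0 W=1
Step 5 [EW]: N:wait,E:car1-GO,S:wait,W:car3-GO | queues: N=0 E=1 S=0 W=0
Step 6 [EW]: N:wait,E:car6-GO,S:wait,W:empty | queues: N=0 E=0 S=0 W=0
Car 7 crosses at step 2

2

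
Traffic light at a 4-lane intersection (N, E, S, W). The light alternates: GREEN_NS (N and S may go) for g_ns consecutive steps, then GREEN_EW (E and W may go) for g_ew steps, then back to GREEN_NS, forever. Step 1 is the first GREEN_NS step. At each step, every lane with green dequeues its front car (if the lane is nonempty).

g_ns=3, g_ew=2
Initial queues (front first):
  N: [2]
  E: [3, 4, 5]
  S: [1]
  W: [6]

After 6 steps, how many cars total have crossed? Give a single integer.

Step 1 [NS]: N:car2-GO,E:wait,S:car1-GO,W:wait | queues: N=0 E=3 S=0 W=1
Step 2 [NS]: N:empty,E:wait,S:empty,W:wait | queues: N=0 E=3 S=0 W=1
Step 3 [NS]: N:empty,E:wait,S:empty,W:wait | queues: N=0 E=3 S=0 W=1
Step 4 [EW]: N:wait,E:car3-GO,S:wait,W:car6-GO | queues: N=0 E=2 S=0 W=0
Step 5 [EW]: N:wait,E:car4-GO,S:wait,W:empty | queues: N=0 E=1 S=0 W=0
Step 6 [NS]: N:empty,E:wait,S:empty,W:wait | queues: N=0 E=1 S=0 W=0
Cars crossed by step 6: 5

Answer: 5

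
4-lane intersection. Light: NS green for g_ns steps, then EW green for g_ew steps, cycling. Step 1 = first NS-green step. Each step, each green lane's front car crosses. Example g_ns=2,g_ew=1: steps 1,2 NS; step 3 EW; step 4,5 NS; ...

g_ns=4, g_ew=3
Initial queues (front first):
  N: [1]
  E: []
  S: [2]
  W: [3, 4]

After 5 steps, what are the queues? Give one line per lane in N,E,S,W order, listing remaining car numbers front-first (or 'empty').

Step 1 [NS]: N:car1-GO,E:wait,S:car2-GO,W:wait | queues: N=0 E=0 S=0 W=2
Step 2 [NS]: N:empty,E:wait,S:empty,W:wait | queues: N=0 E=0 S=0 W=2
Step 3 [NS]: N:empty,E:wait,S:empty,W:wait | queues: N=0 E=0 S=0 W=2
Step 4 [NS]: N:empty,E:wait,S:empty,W:wait | queues: N=0 E=0 S=0 W=2
Step 5 [EW]: N:wait,E:empty,S:wait,W:car3-GO | queues: N=0 E=0 S=0 W=1

N: empty
E: empty
S: empty
W: 4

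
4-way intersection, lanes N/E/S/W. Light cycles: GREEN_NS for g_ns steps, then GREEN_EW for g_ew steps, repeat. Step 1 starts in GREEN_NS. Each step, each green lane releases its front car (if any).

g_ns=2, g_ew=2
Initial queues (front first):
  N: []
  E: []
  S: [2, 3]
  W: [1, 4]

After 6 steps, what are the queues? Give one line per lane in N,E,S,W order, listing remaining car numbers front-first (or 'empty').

Step 1 [NS]: N:empty,E:wait,S:car2-GO,W:wait | queues: N=0 E=0 S=1 W=2
Step 2 [NS]: N:empty,E:wait,S:car3-GO,W:wait | queues: N=0 E=0 S=0 W=2
Step 3 [EW]: N:wait,E:empty,S:wait,W:car1-GO | queues: N=0 E=0 S=0 W=1
Step 4 [EW]: N:wait,E:empty,S:wait,W:car4-GO | queues: N=0 E=0 S=0 W=0

N: empty
E: empty
S: empty
W: empty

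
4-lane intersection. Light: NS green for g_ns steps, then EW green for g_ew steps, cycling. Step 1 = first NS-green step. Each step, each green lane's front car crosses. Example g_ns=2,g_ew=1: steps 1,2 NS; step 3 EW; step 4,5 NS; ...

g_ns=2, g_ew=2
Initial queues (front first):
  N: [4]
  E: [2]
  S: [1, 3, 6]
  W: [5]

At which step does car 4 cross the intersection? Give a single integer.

Step 1 [NS]: N:car4-GO,E:wait,S:car1-GO,W:wait | queues: N=0 E=1 S=2 W=1
Step 2 [NS]: N:empty,E:wait,S:car3-GO,W:wait | queues: N=0 E=1 S=1 W=1
Step 3 [EW]: N:wait,E:car2-GO,S:wait,W:car5-GO | queues: N=0 E=0 S=1 W=0
Step 4 [EW]: N:wait,E:empty,S:wait,W:empty | queues: N=0 E=0 S=1 W=0
Step 5 [NS]: N:empty,E:wait,S:car6-GO,W:wait | queues: N=0 E=0 S=0 W=0
Car 4 crosses at step 1

1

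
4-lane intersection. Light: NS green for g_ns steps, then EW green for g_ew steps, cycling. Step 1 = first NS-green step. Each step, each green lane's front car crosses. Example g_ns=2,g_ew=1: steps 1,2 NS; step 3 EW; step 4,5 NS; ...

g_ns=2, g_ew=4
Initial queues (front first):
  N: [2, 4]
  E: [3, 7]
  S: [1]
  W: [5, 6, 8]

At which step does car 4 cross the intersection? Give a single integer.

Step 1 [NS]: N:car2-GO,E:wait,S:car1-GO,W:wait | queues: N=1 E=2 S=0 W=3
Step 2 [NS]: N:car4-GO,E:wait,S:empty,W:wait | queues: N=0 E=2 S=0 W=3
Step 3 [EW]: N:wait,E:car3-GO,S:wait,W:car5-GO | queues: N=0 E=1 S=0 W=2
Step 4 [EW]: N:wait,E:car7-GO,S:wait,W:car6-GO | queues: N=0 E=0 S=0 W=1
Step 5 [EW]: N:wait,E:empty,S:wait,W:car8-GO | queues: N=0 E=0 S=0 W=0
Car 4 crosses at step 2

2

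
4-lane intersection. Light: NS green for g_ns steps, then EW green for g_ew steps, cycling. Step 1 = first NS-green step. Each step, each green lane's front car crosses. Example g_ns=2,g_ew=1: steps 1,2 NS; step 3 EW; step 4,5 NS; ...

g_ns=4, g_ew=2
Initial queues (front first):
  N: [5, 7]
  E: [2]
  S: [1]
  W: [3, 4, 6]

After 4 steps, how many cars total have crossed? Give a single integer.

Step 1 [NS]: N:car5-GO,E:wait,S:car1-GO,W:wait | queues: N=1 E=1 S=0 W=3
Step 2 [NS]: N:car7-GO,E:wait,S:empty,W:wait | queues: N=0 E=1 S=0 W=3
Step 3 [NS]: N:empty,E:wait,S:empty,W:wait | queues: N=0 E=1 S=0 W=3
Step 4 [NS]: N:empty,E:wait,S:empty,W:wait | queues: N=0 E=1 S=0 W=3
Cars crossed by step 4: 3

Answer: 3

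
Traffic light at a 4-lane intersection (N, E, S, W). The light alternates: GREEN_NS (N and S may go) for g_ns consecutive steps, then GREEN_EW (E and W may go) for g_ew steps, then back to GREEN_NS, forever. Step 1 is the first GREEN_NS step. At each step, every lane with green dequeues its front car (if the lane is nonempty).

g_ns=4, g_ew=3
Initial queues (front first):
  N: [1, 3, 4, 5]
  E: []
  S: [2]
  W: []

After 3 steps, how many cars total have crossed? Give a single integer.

Step 1 [NS]: N:car1-GO,E:wait,S:car2-GO,W:wait | queues: N=3 E=0 S=0 W=0
Step 2 [NS]: N:car3-GO,E:wait,S:empty,W:wait | queues: N=2 E=0 S=0 W=0
Step 3 [NS]: N:car4-GO,E:wait,S:empty,W:wait | queues: N=1 E=0 S=0 W=0
Cars crossed by step 3: 4

Answer: 4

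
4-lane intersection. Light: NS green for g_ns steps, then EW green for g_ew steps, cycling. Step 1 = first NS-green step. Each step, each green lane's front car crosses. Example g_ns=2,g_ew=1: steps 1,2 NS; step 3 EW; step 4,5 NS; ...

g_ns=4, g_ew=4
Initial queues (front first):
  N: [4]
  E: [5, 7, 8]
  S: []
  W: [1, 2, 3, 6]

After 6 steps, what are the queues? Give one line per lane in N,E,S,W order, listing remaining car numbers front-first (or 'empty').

Step 1 [NS]: N:car4-GO,E:wait,S:empty,W:wait | queues: N=0 E=3 S=0 W=4
Step 2 [NS]: N:empty,E:wait,S:empty,W:wait | queues: N=0 E=3 S=0 W=4
Step 3 [NS]: N:empty,E:wait,S:empty,W:wait | queues: N=0 E=3 S=0 W=4
Step 4 [NS]: N:empty,E:wait,S:empty,W:wait | queues: N=0 E=3 S=0 W=4
Step 5 [EW]: N:wait,E:car5-GO,S:wait,W:car1-GO | queues: N=0 E=2 S=0 W=3
Step 6 [EW]: N:wait,E:car7-GO,S:wait,W:car2-GO | queues: N=0 E=1 S=0 W=2

N: empty
E: 8
S: empty
W: 3 6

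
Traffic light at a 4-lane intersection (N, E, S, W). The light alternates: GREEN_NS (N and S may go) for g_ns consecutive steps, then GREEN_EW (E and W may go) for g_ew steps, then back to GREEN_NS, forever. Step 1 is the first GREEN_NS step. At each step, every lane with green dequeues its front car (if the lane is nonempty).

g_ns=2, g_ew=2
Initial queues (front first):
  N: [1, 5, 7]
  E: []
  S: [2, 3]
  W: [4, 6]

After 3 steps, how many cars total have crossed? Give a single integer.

Step 1 [NS]: N:car1-GO,E:wait,S:car2-GO,W:wait | queues: N=2 E=0 S=1 W=2
Step 2 [NS]: N:car5-GO,E:wait,S:car3-GO,W:wait | queues: N=1 E=0 S=0 W=2
Step 3 [EW]: N:wait,E:empty,S:wait,W:car4-GO | queues: N=1 E=0 S=0 W=1
Cars crossed by step 3: 5

Answer: 5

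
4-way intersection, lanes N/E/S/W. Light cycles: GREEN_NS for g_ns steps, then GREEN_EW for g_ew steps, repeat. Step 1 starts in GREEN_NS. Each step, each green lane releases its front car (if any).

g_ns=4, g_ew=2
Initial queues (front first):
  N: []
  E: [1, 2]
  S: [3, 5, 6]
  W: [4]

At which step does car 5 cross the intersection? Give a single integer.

Step 1 [NS]: N:empty,E:wait,S:car3-GO,W:wait | queues: N=0 E=2 S=2 W=1
Step 2 [NS]: N:empty,E:wait,S:car5-GO,W:wait | queues: N=0 E=2 S=1 W=1
Step 3 [NS]: N:empty,E:wait,S:car6-GO,W:wait | queues: N=0 E=2 S=0 W=1
Step 4 [NS]: N:empty,E:wait,S:empty,W:wait | queues: N=0 E=2 S=0 W=1
Step 5 [EW]: N:wait,E:car1-GO,S:wait,W:car4-GO | queues: N=0 E=1 S=0 W=0
Step 6 [EW]: N:wait,E:car2-GO,S:wait,W:empty | queues: N=0 E=0 S=0 W=0
Car 5 crosses at step 2

2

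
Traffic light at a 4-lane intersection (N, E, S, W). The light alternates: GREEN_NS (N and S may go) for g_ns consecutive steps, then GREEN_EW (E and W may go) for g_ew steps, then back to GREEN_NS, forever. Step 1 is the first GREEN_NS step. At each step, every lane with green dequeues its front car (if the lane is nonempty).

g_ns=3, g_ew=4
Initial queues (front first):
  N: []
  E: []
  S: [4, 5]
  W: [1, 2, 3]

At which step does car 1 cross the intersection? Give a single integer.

Step 1 [NS]: N:empty,E:wait,S:car4-GO,W:wait | queues: N=0 E=0 S=1 W=3
Step 2 [NS]: N:empty,E:wait,S:car5-GO,W:wait | queues: N=0 E=0 S=0 W=3
Step 3 [NS]: N:empty,E:wait,S:empty,W:wait | queues: N=0 E=0 S=0 W=3
Step 4 [EW]: N:wait,E:empty,S:wait,W:car1-GO | queues: N=0 E=0 S=0 W=2
Step 5 [EW]: N:wait,E:empty,S:wait,W:car2-GO | queues: N=0 E=0 S=0 W=1
Step 6 [EW]: N:wait,E:empty,S:wait,W:car3-GO | queues: N=0 E=0 S=0 W=0
Car 1 crosses at step 4

4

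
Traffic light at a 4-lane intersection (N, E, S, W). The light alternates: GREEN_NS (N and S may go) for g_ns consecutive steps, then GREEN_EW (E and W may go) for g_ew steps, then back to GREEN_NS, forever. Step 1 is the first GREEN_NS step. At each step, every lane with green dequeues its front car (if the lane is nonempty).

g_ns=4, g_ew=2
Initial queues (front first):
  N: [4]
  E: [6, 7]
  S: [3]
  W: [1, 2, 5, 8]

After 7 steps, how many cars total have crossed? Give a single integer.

Step 1 [NS]: N:car4-GO,E:wait,S:car3-GO,W:wait | queues: N=0 E=2 S=0 W=4
Step 2 [NS]: N:empty,E:wait,S:empty,W:wait | queues: N=0 E=2 S=0 W=4
Step 3 [NS]: N:empty,E:wait,S:empty,W:wait | queues: N=0 E=2 S=0 W=4
Step 4 [NS]: N:empty,E:wait,S:empty,W:wait | queues: N=0 E=2 S=0 W=4
Step 5 [EW]: N:wait,E:car6-GO,S:wait,W:car1-GO | queues: N=0 E=1 S=0 W=3
Step 6 [EW]: N:wait,E:car7-GO,S:wait,W:car2-GO | queues: N=0 E=0 S=0 W=2
Step 7 [NS]: N:empty,E:wait,S:empty,W:wait | queues: N=0 E=0 S=0 W=2
Cars crossed by step 7: 6

Answer: 6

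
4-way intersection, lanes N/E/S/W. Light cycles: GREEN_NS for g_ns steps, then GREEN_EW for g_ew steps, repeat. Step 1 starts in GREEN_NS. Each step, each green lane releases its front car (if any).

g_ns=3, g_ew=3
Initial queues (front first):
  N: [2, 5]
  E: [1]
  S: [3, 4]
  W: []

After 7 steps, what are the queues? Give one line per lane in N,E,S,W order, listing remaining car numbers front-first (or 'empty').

Step 1 [NS]: N:car2-GO,E:wait,S:car3-GO,W:wait | queues: N=1 E=1 S=1 W=0
Step 2 [NS]: N:car5-GO,E:wait,S:car4-GO,W:wait | queues: N=0 E=1 S=0 W=0
Step 3 [NS]: N:empty,E:wait,S:empty,W:wait | queues: N=0 E=1 S=0 W=0
Step 4 [EW]: N:wait,E:car1-GO,S:wait,W:empty | queues: N=0 E=0 S=0 W=0

N: empty
E: empty
S: empty
W: empty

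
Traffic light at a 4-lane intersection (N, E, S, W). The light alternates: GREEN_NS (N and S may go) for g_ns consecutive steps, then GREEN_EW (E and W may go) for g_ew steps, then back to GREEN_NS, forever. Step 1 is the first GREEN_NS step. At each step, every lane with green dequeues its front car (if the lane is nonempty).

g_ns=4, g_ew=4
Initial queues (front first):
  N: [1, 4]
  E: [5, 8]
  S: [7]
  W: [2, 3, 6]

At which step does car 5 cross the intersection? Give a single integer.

Step 1 [NS]: N:car1-GO,E:wait,S:car7-GO,W:wait | queues: N=1 E=2 S=0 W=3
Step 2 [NS]: N:car4-GO,E:wait,S:empty,W:wait | queues: N=0 E=2 S=0 W=3
Step 3 [NS]: N:empty,E:wait,S:empty,W:wait | queues: N=0 E=2 S=0 W=3
Step 4 [NS]: N:empty,E:wait,S:empty,W:wait | queues: N=0 E=2 S=0 W=3
Step 5 [EW]: N:wait,E:car5-GO,S:wait,W:car2-GO | queues: N=0 E=1 S=0 W=2
Step 6 [EW]: N:wait,E:car8-GO,S:wait,W:car3-GO | queues: N=0 E=0 S=0 W=1
Step 7 [EW]: N:wait,E:empty,S:wait,W:car6-GO | queues: N=0 E=0 S=0 W=0
Car 5 crosses at step 5

5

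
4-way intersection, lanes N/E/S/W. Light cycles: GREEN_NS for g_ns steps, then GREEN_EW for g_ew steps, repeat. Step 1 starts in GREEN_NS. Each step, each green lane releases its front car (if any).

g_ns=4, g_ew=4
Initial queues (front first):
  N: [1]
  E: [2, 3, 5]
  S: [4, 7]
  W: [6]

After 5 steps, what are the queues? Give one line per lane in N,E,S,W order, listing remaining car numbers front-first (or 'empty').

Step 1 [NS]: N:car1-GO,E:wait,S:car4-GO,W:wait | queues: N=0 E=3 S=1 W=1
Step 2 [NS]: N:empty,E:wait,S:car7-GO,W:wait | queues: N=0 E=3 S=0 W=1
Step 3 [NS]: N:empty,E:wait,S:empty,W:wait | queues: N=0 E=3 S=0 W=1
Step 4 [NS]: N:empty,E:wait,S:empty,W:wait | queues: N=0 E=3 S=0 W=1
Step 5 [EW]: N:wait,E:car2-GO,S:wait,W:car6-GO | queues: N=0 E=2 S=0 W=0

N: empty
E: 3 5
S: empty
W: empty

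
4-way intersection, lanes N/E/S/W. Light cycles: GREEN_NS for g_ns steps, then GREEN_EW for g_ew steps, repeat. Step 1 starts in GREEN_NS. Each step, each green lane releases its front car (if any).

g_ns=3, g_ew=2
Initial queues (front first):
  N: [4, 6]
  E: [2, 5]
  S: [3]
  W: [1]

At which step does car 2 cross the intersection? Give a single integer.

Step 1 [NS]: N:car4-GO,E:wait,S:car3-GO,W:wait | queues: N=1 E=2 S=0 W=1
Step 2 [NS]: N:car6-GO,E:wait,S:empty,W:wait | queues: N=0 E=2 S=0 W=1
Step 3 [NS]: N:empty,E:wait,S:empty,W:wait | queues: N=0 E=2 S=0 W=1
Step 4 [EW]: N:wait,E:car2-GO,S:wait,W:car1-GO | queues: N=0 E=1 S=0 W=0
Step 5 [EW]: N:wait,E:car5-GO,S:wait,W:empty | queues: N=0 E=0 S=0 W=0
Car 2 crosses at step 4

4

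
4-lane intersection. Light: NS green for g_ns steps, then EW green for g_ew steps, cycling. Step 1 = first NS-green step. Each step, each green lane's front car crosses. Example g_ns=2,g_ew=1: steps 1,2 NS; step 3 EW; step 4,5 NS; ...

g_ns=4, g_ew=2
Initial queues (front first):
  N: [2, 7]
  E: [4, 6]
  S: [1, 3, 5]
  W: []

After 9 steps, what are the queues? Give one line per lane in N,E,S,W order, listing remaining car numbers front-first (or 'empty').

Step 1 [NS]: N:car2-GO,E:wait,S:car1-GO,W:wait | queues: N=1 E=2 S=2 W=0
Step 2 [NS]: N:car7-GO,E:wait,S:car3-GO,W:wait | queues: N=0 E=2 S=1 W=0
Step 3 [NS]: N:empty,E:wait,S:car5-GO,W:wait | queues: N=0 E=2 S=0 W=0
Step 4 [NS]: N:empty,E:wait,S:empty,W:wait | queues: N=0 E=2 S=0 W=0
Step 5 [EW]: N:wait,E:car4-GO,S:wait,W:empty | queues: N=0 E=1 S=0 W=0
Step 6 [EW]: N:wait,E:car6-GO,S:wait,W:empty | queues: N=0 E=0 S=0 W=0

N: empty
E: empty
S: empty
W: empty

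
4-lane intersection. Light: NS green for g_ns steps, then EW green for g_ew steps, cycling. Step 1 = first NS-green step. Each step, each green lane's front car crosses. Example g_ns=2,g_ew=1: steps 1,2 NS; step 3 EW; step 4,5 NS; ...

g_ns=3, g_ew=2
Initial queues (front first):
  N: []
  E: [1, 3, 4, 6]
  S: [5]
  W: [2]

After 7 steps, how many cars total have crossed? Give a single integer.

Step 1 [NS]: N:empty,E:wait,S:car5-GO,W:wait | queues: N=0 E=4 S=0 W=1
Step 2 [NS]: N:empty,E:wait,S:empty,W:wait | queues: N=0 E=4 S=0 W=1
Step 3 [NS]: N:empty,E:wait,S:empty,W:wait | queues: N=0 E=4 S=0 W=1
Step 4 [EW]: N:wait,E:car1-GO,S:wait,W:car2-GO | queues: N=0 E=3 S=0 W=0
Step 5 [EW]: N:wait,E:car3-GO,S:wait,W:empty | queues: N=0 E=2 S=0 W=0
Step 6 [NS]: N:empty,E:wait,S:empty,W:wait | queues: N=0 E=2 S=0 W=0
Step 7 [NS]: N:empty,E:wait,S:empty,W:wait | queues: N=0 E=2 S=0 W=0
Cars crossed by step 7: 4

Answer: 4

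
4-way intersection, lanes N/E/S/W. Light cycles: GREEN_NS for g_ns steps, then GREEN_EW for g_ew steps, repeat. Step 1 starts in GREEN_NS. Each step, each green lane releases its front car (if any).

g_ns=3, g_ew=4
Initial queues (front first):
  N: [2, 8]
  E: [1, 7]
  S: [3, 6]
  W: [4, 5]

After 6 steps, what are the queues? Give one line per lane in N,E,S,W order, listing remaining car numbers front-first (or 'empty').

Step 1 [NS]: N:car2-GO,E:wait,S:car3-GO,W:wait | queues: N=1 E=2 S=1 W=2
Step 2 [NS]: N:car8-GO,E:wait,S:car6-GO,W:wait | queues: N=0 E=2 S=0 W=2
Step 3 [NS]: N:empty,E:wait,S:empty,W:wait | queues: N=0 E=2 S=0 W=2
Step 4 [EW]: N:wait,E:car1-GO,S:wait,W:car4-GO | queues: N=0 E=1 S=0 W=1
Step 5 [EW]: N:wait,E:car7-GO,S:wait,W:car5-GO | queues: N=0 E=0 S=0 W=0

N: empty
E: empty
S: empty
W: empty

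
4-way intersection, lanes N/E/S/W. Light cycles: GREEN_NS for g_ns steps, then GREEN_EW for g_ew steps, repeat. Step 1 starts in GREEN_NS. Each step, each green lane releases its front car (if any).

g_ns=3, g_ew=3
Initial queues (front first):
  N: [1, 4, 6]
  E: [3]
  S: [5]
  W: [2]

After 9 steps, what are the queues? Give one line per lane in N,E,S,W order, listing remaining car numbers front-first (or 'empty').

Step 1 [NS]: N:car1-GO,E:wait,S:car5-GO,W:wait | queues: N=2 E=1 S=0 W=1
Step 2 [NS]: N:car4-GO,E:wait,S:empty,W:wait | queues: N=1 E=1 S=0 W=1
Step 3 [NS]: N:car6-GO,E:wait,S:empty,W:wait | queues: N=0 E=1 S=0 W=1
Step 4 [EW]: N:wait,E:car3-GO,S:wait,W:car2-GO | queues: N=0 E=0 S=0 W=0

N: empty
E: empty
S: empty
W: empty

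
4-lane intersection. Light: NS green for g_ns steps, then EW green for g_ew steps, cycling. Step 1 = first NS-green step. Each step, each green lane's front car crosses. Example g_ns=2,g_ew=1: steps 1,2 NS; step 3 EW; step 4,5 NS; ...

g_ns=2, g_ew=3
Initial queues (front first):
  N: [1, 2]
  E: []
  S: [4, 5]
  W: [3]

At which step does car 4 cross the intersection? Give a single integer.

Step 1 [NS]: N:car1-GO,E:wait,S:car4-GO,W:wait | queues: N=1 E=0 S=1 W=1
Step 2 [NS]: N:car2-GO,E:wait,S:car5-GO,W:wait | queues: N=0 E=0 S=0 W=1
Step 3 [EW]: N:wait,E:empty,S:wait,W:car3-GO | queues: N=0 E=0 S=0 W=0
Car 4 crosses at step 1

1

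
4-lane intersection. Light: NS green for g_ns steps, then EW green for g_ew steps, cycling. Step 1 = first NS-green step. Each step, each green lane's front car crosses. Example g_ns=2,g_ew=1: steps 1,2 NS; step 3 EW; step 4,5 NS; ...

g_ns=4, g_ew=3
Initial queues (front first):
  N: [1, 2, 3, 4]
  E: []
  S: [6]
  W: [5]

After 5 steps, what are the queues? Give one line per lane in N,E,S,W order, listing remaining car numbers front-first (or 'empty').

Step 1 [NS]: N:car1-GO,E:wait,S:car6-GO,W:wait | queues: N=3 E=0 S=0 W=1
Step 2 [NS]: N:car2-GO,E:wait,S:empty,W:wait | queues: N=2 E=0 S=0 W=1
Step 3 [NS]: N:car3-GO,E:wait,S:empty,W:wait | queues: N=1 E=0 S=0 W=1
Step 4 [NS]: N:car4-GO,E:wait,S:empty,W:wait | queues: N=0 E=0 S=0 W=1
Step 5 [EW]: N:wait,E:empty,S:wait,W:car5-GO | queues: N=0 E=0 S=0 W=0

N: empty
E: empty
S: empty
W: empty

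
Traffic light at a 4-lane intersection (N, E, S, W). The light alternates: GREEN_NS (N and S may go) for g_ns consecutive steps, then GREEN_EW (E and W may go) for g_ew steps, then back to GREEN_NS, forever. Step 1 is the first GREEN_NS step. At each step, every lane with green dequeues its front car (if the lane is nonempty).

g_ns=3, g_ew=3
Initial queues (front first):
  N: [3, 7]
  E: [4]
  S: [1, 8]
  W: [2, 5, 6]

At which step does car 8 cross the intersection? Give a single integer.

Step 1 [NS]: N:car3-GO,E:wait,S:car1-GO,W:wait | queues: N=1 E=1 S=1 W=3
Step 2 [NS]: N:car7-GO,E:wait,S:car8-GO,W:wait | queues: N=0 E=1 S=0 W=3
Step 3 [NS]: N:empty,E:wait,S:empty,W:wait | queues: N=0 E=1 S=0 W=3
Step 4 [EW]: N:wait,E:car4-GO,S:wait,W:car2-GO | queues: N=0 E=0 S=0 W=2
Step 5 [EW]: N:wait,E:empty,S:wait,W:car5-GO | queues: N=0 E=0 S=0 W=1
Step 6 [EW]: N:wait,E:empty,S:wait,W:car6-GO | queues: N=0 E=0 S=0 W=0
Car 8 crosses at step 2

2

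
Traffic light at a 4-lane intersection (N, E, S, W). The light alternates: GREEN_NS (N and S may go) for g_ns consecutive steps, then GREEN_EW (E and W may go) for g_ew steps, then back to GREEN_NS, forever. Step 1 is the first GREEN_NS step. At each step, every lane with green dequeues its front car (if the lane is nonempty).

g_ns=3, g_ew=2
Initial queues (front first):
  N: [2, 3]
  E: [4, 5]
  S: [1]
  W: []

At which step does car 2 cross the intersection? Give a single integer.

Step 1 [NS]: N:car2-GO,E:wait,S:car1-GO,W:wait | queues: N=1 E=2 S=0 W=0
Step 2 [NS]: N:car3-GO,E:wait,S:empty,W:wait | queues: N=0 E=2 S=0 W=0
Step 3 [NS]: N:empty,E:wait,S:empty,W:wait | queues: N=0 E=2 S=0 W=0
Step 4 [EW]: N:wait,E:car4-GO,S:wait,W:empty | queues: N=0 E=1 S=0 W=0
Step 5 [EW]: N:wait,E:car5-GO,S:wait,W:empty | queues: N=0 E=0 S=0 W=0
Car 2 crosses at step 1

1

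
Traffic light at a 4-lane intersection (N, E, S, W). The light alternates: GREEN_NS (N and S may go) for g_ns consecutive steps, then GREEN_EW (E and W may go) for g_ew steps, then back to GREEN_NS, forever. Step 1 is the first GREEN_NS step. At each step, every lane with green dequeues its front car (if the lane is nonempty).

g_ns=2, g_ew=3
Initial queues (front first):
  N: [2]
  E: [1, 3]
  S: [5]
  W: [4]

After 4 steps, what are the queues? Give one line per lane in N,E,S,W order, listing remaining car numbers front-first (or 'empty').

Step 1 [NS]: N:car2-GO,E:wait,S:car5-GO,W:wait | queues: N=0 E=2 S=0 W=1
Step 2 [NS]: N:empty,E:wait,S:empty,W:wait | queues: N=0 E=2 S=0 W=1
Step 3 [EW]: N:wait,E:car1-GO,S:wait,W:car4-GO | queues: N=0 E=1 S=0 W=0
Step 4 [EW]: N:wait,E:car3-GO,S:wait,W:empty | queues: N=0 E=0 S=0 W=0

N: empty
E: empty
S: empty
W: empty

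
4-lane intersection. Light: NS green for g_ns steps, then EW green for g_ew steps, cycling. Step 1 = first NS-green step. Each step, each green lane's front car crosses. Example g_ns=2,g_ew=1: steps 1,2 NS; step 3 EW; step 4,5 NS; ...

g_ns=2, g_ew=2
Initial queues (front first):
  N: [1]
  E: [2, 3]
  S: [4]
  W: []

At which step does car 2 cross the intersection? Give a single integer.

Step 1 [NS]: N:car1-GO,E:wait,S:car4-GO,W:wait | queues: N=0 E=2 S=0 W=0
Step 2 [NS]: N:empty,E:wait,S:empty,W:wait | queues: N=0 E=2 S=0 W=0
Step 3 [EW]: N:wait,E:car2-GO,S:wait,W:empty | queues: N=0 E=1 S=0 W=0
Step 4 [EW]: N:wait,E:car3-GO,S:wait,W:empty | queues: N=0 E=0 S=0 W=0
Car 2 crosses at step 3

3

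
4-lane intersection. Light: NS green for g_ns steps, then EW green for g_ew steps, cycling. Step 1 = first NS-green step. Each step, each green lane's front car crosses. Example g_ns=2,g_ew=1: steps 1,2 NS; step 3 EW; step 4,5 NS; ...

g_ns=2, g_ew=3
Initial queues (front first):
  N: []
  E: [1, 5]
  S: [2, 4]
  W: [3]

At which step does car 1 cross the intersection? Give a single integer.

Step 1 [NS]: N:empty,E:wait,S:car2-GO,W:wait | queues: N=0 E=2 S=1 W=1
Step 2 [NS]: N:empty,E:wait,S:car4-GO,W:wait | queues: N=0 E=2 S=0 W=1
Step 3 [EW]: N:wait,E:car1-GO,S:wait,W:car3-GO | queues: N=0 E=1 S=0 W=0
Step 4 [EW]: N:wait,E:car5-GO,S:wait,W:empty | queues: N=0 E=0 S=0 W=0
Car 1 crosses at step 3

3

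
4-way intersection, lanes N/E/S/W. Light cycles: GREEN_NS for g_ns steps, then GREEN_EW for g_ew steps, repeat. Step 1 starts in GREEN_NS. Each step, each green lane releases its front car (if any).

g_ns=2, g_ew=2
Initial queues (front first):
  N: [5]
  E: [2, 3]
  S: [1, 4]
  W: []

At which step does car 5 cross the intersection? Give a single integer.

Step 1 [NS]: N:car5-GO,E:wait,S:car1-GO,W:wait | queues: N=0 E=2 S=1 W=0
Step 2 [NS]: N:empty,E:wait,S:car4-GO,W:wait | queues: N=0 E=2 S=0 W=0
Step 3 [EW]: N:wait,E:car2-GO,S:wait,W:empty | queues: N=0 E=1 S=0 W=0
Step 4 [EW]: N:wait,E:car3-GO,S:wait,W:empty | queues: N=0 E=0 S=0 W=0
Car 5 crosses at step 1

1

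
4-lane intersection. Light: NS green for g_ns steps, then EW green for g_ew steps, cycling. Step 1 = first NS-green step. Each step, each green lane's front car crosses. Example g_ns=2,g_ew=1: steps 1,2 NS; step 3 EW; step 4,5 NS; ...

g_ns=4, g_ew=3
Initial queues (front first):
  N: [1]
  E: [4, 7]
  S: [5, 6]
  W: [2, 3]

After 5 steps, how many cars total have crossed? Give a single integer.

Step 1 [NS]: N:car1-GO,E:wait,S:car5-GO,W:wait | queues: N=0 E=2 S=1 W=2
Step 2 [NS]: N:empty,E:wait,S:car6-GO,W:wait | queues: N=0 E=2 S=0 W=2
Step 3 [NS]: N:empty,E:wait,S:empty,W:wait | queues: N=0 E=2 S=0 W=2
Step 4 [NS]: N:empty,E:wait,S:empty,W:wait | queues: N=0 E=2 S=0 W=2
Step 5 [EW]: N:wait,E:car4-GO,S:wait,W:car2-GO | queues: N=0 E=1 S=0 W=1
Cars crossed by step 5: 5

Answer: 5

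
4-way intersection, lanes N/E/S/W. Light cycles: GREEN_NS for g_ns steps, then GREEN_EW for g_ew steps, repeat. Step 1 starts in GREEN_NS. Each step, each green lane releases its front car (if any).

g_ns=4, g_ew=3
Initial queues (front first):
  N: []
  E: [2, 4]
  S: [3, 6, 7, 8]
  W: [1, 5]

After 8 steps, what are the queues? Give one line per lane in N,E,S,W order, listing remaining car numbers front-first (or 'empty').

Step 1 [NS]: N:empty,E:wait,S:car3-GO,W:wait | queues: N=0 E=2 S=3 W=2
Step 2 [NS]: N:empty,E:wait,S:car6-GO,W:wait | queues: N=0 E=2 S=2 W=2
Step 3 [NS]: N:empty,E:wait,S:car7-GO,W:wait | queues: N=0 E=2 S=1 W=2
Step 4 [NS]: N:empty,E:wait,S:car8-GO,W:wait | queues: N=0 E=2 S=0 W=2
Step 5 [EW]: N:wait,E:car2-GO,S:wait,W:car1-GO | queues: N=0 E=1 S=0 W=1
Step 6 [EW]: N:wait,E:car4-GO,S:wait,W:car5-GO | queues: N=0 E=0 S=0 W=0

N: empty
E: empty
S: empty
W: empty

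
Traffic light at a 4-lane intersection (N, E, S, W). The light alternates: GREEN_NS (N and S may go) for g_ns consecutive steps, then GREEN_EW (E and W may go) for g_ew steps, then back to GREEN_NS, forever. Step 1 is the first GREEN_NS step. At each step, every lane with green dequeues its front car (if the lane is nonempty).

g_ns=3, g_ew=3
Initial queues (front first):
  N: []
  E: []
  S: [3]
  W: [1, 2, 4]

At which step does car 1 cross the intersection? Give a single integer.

Step 1 [NS]: N:empty,E:wait,S:car3-GO,W:wait | queues: N=0 E=0 S=0 W=3
Step 2 [NS]: N:empty,E:wait,S:empty,W:wait | queues: N=0 E=0 S=0 W=3
Step 3 [NS]: N:empty,E:wait,S:empty,W:wait | queues: N=0 E=0 S=0 W=3
Step 4 [EW]: N:wait,E:empty,S:wait,W:car1-GO | queues: N=0 E=0 S=0 W=2
Step 5 [EW]: N:wait,E:empty,S:wait,W:car2-GO | queues: N=0 E=0 S=0 W=1
Step 6 [EW]: N:wait,E:empty,S:wait,W:car4-GO | queues: N=0 E=0 S=0 W=0
Car 1 crosses at step 4

4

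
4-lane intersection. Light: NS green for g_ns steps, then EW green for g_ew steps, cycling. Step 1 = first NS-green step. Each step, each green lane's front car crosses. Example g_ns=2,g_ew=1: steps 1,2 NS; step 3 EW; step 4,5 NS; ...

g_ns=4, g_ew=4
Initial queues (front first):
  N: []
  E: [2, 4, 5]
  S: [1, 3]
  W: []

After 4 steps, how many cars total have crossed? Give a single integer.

Answer: 2

Derivation:
Step 1 [NS]: N:empty,E:wait,S:car1-GO,W:wait | queues: N=0 E=3 S=1 W=0
Step 2 [NS]: N:empty,E:wait,S:car3-GO,W:wait | queues: N=0 E=3 S=0 W=0
Step 3 [NS]: N:empty,E:wait,S:empty,W:wait | queues: N=0 E=3 S=0 W=0
Step 4 [NS]: N:empty,E:wait,S:empty,W:wait | queues: N=0 E=3 S=0 W=0
Cars crossed by step 4: 2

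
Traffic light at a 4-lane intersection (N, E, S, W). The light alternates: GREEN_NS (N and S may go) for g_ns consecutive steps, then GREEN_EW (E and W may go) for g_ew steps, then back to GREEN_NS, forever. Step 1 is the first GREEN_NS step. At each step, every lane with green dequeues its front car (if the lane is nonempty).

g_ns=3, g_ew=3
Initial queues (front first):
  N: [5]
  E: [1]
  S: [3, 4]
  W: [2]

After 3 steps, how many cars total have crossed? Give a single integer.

Step 1 [NS]: N:car5-GO,E:wait,S:car3-GO,W:wait | queues: N=0 E=1 S=1 W=1
Step 2 [NS]: N:empty,E:wait,S:car4-GO,W:wait | queues: N=0 E=1 S=0 W=1
Step 3 [NS]: N:empty,E:wait,S:empty,W:wait | queues: N=0 E=1 S=0 W=1
Cars crossed by step 3: 3

Answer: 3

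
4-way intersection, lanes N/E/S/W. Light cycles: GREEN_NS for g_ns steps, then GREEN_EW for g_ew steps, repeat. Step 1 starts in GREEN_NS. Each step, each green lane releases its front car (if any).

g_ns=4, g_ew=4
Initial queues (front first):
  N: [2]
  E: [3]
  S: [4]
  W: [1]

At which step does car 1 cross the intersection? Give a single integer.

Step 1 [NS]: N:car2-GO,E:wait,S:car4-GO,W:wait | queues: N=0 E=1 S=0 W=1
Step 2 [NS]: N:empty,E:wait,S:empty,W:wait | queues: N=0 E=1 S=0 W=1
Step 3 [NS]: N:empty,E:wait,S:empty,W:wait | queues: N=0 E=1 S=0 W=1
Step 4 [NS]: N:empty,E:wait,S:empty,W:wait | queues: N=0 E=1 S=0 W=1
Step 5 [EW]: N:wait,E:car3-GO,S:wait,W:car1-GO | queues: N=0 E=0 S=0 W=0
Car 1 crosses at step 5

5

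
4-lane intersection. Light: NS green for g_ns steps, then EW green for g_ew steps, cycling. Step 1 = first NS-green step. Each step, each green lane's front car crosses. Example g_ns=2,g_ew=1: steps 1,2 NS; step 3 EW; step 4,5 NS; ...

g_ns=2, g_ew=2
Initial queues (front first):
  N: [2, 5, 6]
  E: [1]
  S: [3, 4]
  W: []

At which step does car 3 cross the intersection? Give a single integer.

Step 1 [NS]: N:car2-GO,E:wait,S:car3-GO,W:wait | queues: N=2 E=1 S=1 W=0
Step 2 [NS]: N:car5-GO,E:wait,S:car4-GO,W:wait | queues: N=1 E=1 S=0 W=0
Step 3 [EW]: N:wait,E:car1-GO,S:wait,W:empty | queues: N=1 E=0 S=0 W=0
Step 4 [EW]: N:wait,E:empty,S:wait,W:empty | queues: N=1 E=0 S=0 W=0
Step 5 [NS]: N:car6-GO,E:wait,S:empty,W:wait | queues: N=0 E=0 S=0 W=0
Car 3 crosses at step 1

1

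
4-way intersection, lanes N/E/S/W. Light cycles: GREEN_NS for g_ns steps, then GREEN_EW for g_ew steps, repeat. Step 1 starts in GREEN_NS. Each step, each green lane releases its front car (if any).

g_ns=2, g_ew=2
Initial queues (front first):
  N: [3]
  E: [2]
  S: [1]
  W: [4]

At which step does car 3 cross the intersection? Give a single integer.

Step 1 [NS]: N:car3-GO,E:wait,S:car1-GO,W:wait | queues: N=0 E=1 S=0 W=1
Step 2 [NS]: N:empty,E:wait,S:empty,W:wait | queues: N=0 E=1 S=0 W=1
Step 3 [EW]: N:wait,E:car2-GO,S:wait,W:car4-GO | queues: N=0 E=0 S=0 W=0
Car 3 crosses at step 1

1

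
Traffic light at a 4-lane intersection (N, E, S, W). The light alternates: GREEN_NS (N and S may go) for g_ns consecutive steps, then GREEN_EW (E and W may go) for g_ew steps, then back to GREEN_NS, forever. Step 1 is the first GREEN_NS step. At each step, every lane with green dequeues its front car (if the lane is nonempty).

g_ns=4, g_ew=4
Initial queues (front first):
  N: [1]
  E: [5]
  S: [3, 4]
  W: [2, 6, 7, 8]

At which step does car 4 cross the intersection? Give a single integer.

Step 1 [NS]: N:car1-GO,E:wait,S:car3-GO,W:wait | queues: N=0 E=1 S=1 W=4
Step 2 [NS]: N:empty,E:wait,S:car4-GO,W:wait | queues: N=0 E=1 S=0 W=4
Step 3 [NS]: N:empty,E:wait,S:empty,W:wait | queues: N=0 E=1 S=0 W=4
Step 4 [NS]: N:empty,E:wait,S:empty,W:wait | queues: N=0 E=1 S=0 W=4
Step 5 [EW]: N:wait,E:car5-GO,S:wait,W:car2-GO | queues: N=0 E=0 S=0 W=3
Step 6 [EW]: N:wait,E:empty,S:wait,W:car6-GO | queues: N=0 E=0 S=0 W=2
Step 7 [EW]: N:wait,E:empty,S:wait,W:car7-GO | queues: N=0 E=0 S=0 W=1
Step 8 [EW]: N:wait,E:empty,S:wait,W:car8-GO | queues: N=0 E=0 S=0 W=0
Car 4 crosses at step 2

2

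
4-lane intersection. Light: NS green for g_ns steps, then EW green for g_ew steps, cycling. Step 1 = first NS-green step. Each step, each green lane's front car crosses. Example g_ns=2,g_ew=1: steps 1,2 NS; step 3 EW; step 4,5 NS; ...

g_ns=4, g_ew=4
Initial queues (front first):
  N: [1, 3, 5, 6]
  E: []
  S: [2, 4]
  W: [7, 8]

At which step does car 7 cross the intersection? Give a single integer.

Step 1 [NS]: N:car1-GO,E:wait,S:car2-GO,W:wait | queues: N=3 E=0 S=1 W=2
Step 2 [NS]: N:car3-GO,E:wait,S:car4-GO,W:wait | queues: N=2 E=0 S=0 W=2
Step 3 [NS]: N:car5-GO,E:wait,S:empty,W:wait | queues: N=1 E=0 S=0 W=2
Step 4 [NS]: N:car6-GO,E:wait,S:empty,W:wait | queues: N=0 E=0 S=0 W=2
Step 5 [EW]: N:wait,E:empty,S:wait,W:car7-GO | queues: N=0 E=0 S=0 W=1
Step 6 [EW]: N:wait,E:empty,S:wait,W:car8-GO | queues: N=0 E=0 S=0 W=0
Car 7 crosses at step 5

5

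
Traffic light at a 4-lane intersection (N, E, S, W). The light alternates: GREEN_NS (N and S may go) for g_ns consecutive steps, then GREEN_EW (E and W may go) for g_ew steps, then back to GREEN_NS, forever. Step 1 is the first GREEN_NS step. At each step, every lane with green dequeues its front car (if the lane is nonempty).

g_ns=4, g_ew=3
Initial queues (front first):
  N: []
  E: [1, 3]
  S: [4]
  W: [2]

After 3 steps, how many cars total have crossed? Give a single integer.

Answer: 1

Derivation:
Step 1 [NS]: N:empty,E:wait,S:car4-GO,W:wait | queues: N=0 E=2 S=0 W=1
Step 2 [NS]: N:empty,E:wait,S:empty,W:wait | queues: N=0 E=2 S=0 W=1
Step 3 [NS]: N:empty,E:wait,S:empty,W:wait | queues: N=0 E=2 S=0 W=1
Cars crossed by step 3: 1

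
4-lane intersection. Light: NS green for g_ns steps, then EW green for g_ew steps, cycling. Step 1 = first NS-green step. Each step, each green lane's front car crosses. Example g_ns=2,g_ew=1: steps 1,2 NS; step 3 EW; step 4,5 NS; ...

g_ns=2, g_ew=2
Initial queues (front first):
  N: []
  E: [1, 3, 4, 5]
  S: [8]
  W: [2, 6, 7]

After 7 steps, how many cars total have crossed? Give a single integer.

Answer: 7

Derivation:
Step 1 [NS]: N:empty,E:wait,S:car8-GO,W:wait | queues: N=0 E=4 S=0 W=3
Step 2 [NS]: N:empty,E:wait,S:empty,W:wait | queues: N=0 E=4 S=0 W=3
Step 3 [EW]: N:wait,E:car1-GO,S:wait,W:car2-GO | queues: N=0 E=3 S=0 W=2
Step 4 [EW]: N:wait,E:car3-GO,S:wait,W:car6-GO | queues: N=0 E=2 S=0 W=1
Step 5 [NS]: N:empty,E:wait,S:empty,W:wait | queues: N=0 E=2 S=0 W=1
Step 6 [NS]: N:empty,E:wait,S:empty,W:wait | queues: N=0 E=2 S=0 W=1
Step 7 [EW]: N:wait,E:car4-GO,S:wait,W:car7-GO | queues: N=0 E=1 S=0 W=0
Cars crossed by step 7: 7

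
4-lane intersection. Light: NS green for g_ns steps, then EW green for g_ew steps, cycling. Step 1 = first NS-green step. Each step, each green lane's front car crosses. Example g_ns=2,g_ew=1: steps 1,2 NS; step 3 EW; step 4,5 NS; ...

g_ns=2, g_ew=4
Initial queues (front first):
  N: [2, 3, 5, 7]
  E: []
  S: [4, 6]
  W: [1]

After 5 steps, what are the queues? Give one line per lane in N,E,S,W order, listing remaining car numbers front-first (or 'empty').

Step 1 [NS]: N:car2-GO,E:wait,S:car4-GO,W:wait | queues: N=3 E=0 S=1 W=1
Step 2 [NS]: N:car3-GO,E:wait,S:car6-GO,W:wait | queues: N=2 E=0 S=0 W=1
Step 3 [EW]: N:wait,E:empty,S:wait,W:car1-GO | queues: N=2 E=0 S=0 W=0
Step 4 [EW]: N:wait,E:empty,S:wait,W:empty | queues: N=2 E=0 S=0 W=0
Step 5 [EW]: N:wait,E:empty,S:wait,W:empty | queues: N=2 E=0 S=0 W=0

N: 5 7
E: empty
S: empty
W: empty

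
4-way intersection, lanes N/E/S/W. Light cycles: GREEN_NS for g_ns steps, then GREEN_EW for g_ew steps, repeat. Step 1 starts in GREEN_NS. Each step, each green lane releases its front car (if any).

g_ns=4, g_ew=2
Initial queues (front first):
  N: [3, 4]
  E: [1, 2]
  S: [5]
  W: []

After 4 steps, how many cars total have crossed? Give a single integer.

Step 1 [NS]: N:car3-GO,E:wait,S:car5-GO,W:wait | queues: N=1 E=2 S=0 W=0
Step 2 [NS]: N:car4-GO,E:wait,S:empty,W:wait | queues: N=0 E=2 S=0 W=0
Step 3 [NS]: N:empty,E:wait,S:empty,W:wait | queues: N=0 E=2 S=0 W=0
Step 4 [NS]: N:empty,E:wait,S:empty,W:wait | queues: N=0 E=2 S=0 W=0
Cars crossed by step 4: 3

Answer: 3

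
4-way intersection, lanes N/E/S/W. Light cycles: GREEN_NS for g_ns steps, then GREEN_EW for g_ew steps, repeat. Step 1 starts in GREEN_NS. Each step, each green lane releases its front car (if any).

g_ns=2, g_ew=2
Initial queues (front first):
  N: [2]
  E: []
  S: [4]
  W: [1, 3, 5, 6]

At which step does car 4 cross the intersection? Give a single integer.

Step 1 [NS]: N:car2-GO,E:wait,S:car4-GO,W:wait | queues: N=0 E=0 S=0 W=4
Step 2 [NS]: N:empty,E:wait,S:empty,W:wait | queues: N=0 E=0 S=0 W=4
Step 3 [EW]: N:wait,E:empty,S:wait,W:car1-GO | queues: N=0 E=0 S=0 W=3
Step 4 [EW]: N:wait,E:empty,S:wait,W:car3-GO | queues: N=0 E=0 S=0 W=2
Step 5 [NS]: N:empty,E:wait,S:empty,W:wait | queues: N=0 E=0 S=0 W=2
Step 6 [NS]: N:empty,E:wait,S:empty,W:wait | queues: N=0 E=0 S=0 W=2
Step 7 [EW]: N:wait,E:empty,S:wait,W:car5-GO | queues: N=0 E=0 S=0 W=1
Step 8 [EW]: N:wait,E:empty,S:wait,W:car6-GO | queues: N=0 E=0 S=0 W=0
Car 4 crosses at step 1

1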